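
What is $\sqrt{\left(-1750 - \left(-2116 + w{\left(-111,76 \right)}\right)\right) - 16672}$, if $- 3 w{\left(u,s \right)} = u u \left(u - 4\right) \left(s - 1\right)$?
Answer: $i \sqrt{35439181} \approx 5953.1 i$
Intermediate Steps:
$w{\left(u,s \right)} = - \frac{u^{2} \left(-1 + s\right) \left(-4 + u\right)}{3}$ ($w{\left(u,s \right)} = - \frac{u u \left(u - 4\right) \left(s - 1\right)}{3} = - \frac{u^{2} \left(-4 + u\right) \left(-1 + s\right)}{3} = - \frac{u^{2} \left(-1 + s\right) \left(-4 + u\right)}{3}$)
$\sqrt{\left(-1750 - \left(-2116 + w{\left(-111,76 \right)}\right)\right) - 16672} = \sqrt{\left(-1750 + \left(46^{2} - \frac{\left(-111\right)^{2} \left(-4 - 111 + 4 \cdot 76 - 76 \left(-111\right)\right)}{3}\right)\right) - 16672} = \sqrt{\left(-1750 + \left(2116 - \frac{1}{3} \cdot 12321 \left(-4 - 111 + 304 + 8436\right)\right)\right) - 16672} = \sqrt{\left(-1750 + \left(2116 - \frac{1}{3} \cdot 12321 \cdot 8625\right)\right) - 16672} = \sqrt{\left(-1750 + \left(2116 - 35422875\right)\right) - 16672} = \sqrt{\left(-1750 - 35420759\right) - 16672} = \sqrt{-35422509 - 16672} = \sqrt{-35439181} = i \sqrt{35439181}$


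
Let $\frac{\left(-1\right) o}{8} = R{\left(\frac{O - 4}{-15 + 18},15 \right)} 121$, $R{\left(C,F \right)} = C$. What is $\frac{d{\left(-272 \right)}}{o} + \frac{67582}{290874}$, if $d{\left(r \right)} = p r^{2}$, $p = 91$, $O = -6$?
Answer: $\frac{183613131379}{87989385} \approx 2086.8$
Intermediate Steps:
$o = \frac{9680}{3}$ ($o = - 8 \frac{-6 - 4}{-15 + 18} \cdot 121 = - 8 - \frac{10}{3} \cdot 121 = - 8 \left(-10\right) \frac{1}{3} \cdot 121 = - 8 \left(\left(- \frac{10}{3}\right) 121\right) = \left(-8\right) \left(- \frac{1210}{3}\right) = \frac{9680}{3} \approx 3226.7$)
$d{\left(r \right)} = 91 r^{2}$
$\frac{d{\left(-272 \right)}}{o} + \frac{67582}{290874} = \frac{91 \left(-272\right)^{2}}{\frac{9680}{3}} + \frac{67582}{290874} = 91 \cdot 73984 \cdot \frac{3}{9680} + 67582 \cdot \frac{1}{290874} = 6732544 \cdot \frac{3}{9680} + \frac{33791}{145437} = \frac{1262352}{605} + \frac{33791}{145437} = \frac{183613131379}{87989385}$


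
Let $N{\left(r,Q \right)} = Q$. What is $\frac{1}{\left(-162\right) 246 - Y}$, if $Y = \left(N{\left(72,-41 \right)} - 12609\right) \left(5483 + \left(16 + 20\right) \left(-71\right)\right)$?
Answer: $\frac{1}{36986698} \approx 2.7037 \cdot 10^{-8}$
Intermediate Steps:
$Y = -37026550$ ($Y = \left(-41 - 12609\right) \left(5483 + \left(16 + 20\right) \left(-71\right)\right) = - 12650 \left(5483 + 36 \left(-71\right)\right) = - 12650 \left(5483 - 2556\right) = \left(-12650\right) 2927 = -37026550$)
$\frac{1}{\left(-162\right) 246 - Y} = \frac{1}{\left(-162\right) 246 - -37026550} = \frac{1}{-39852 + 37026550} = \frac{1}{36986698}$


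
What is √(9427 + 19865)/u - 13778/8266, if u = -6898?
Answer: -6889/4133 - √7323/3449 ≈ -1.6916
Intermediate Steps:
√(9427 + 19865)/u - 13778/8266 = √(9427 + 19865)/(-6898) - 13778/8266 = √29292*(-1/6898) - 13778*1/8266 = (2*√7323)*(-1/6898) - 6889/4133 = -√7323/3449 - 6889/4133 = -6889/4133 - √7323/3449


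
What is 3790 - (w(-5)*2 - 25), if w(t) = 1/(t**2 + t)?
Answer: 38149/10 ≈ 3814.9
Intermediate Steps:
w(t) = 1/(t + t**2)
3790 - (w(-5)*2 - 25) = 3790 - ((1/((-5)*(1 - 5)))*2 - 25) = 3790 - (-1/5/(-4)*2 - 25) = 3790 - (-1/5*(-1/4)*2 - 25) = 3790 - ((1/20)*2 - 25) = 3790 - (1/10 - 25) = 3790 - 1*(-249/10) = 3790 + 249/10 = 38149/10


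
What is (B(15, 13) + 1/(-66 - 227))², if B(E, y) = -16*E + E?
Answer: 4346237476/85849 ≈ 50627.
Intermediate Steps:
B(E, y) = -15*E
(B(15, 13) + 1/(-66 - 227))² = (-15*15 + 1/(-66 - 227))² = (-225 + 1/(-293))² = (-225 - 1/293)² = (-65926/293)² = 4346237476/85849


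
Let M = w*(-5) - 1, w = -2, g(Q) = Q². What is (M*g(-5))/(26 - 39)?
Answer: -225/13 ≈ -17.308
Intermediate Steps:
M = 9 (M = -2*(-5) - 1 = 10 - 1 = 9)
(M*g(-5))/(26 - 39) = (9*(-5)²)/(26 - 39) = (9*25)/(-13) = 225*(-1/13) = -225/13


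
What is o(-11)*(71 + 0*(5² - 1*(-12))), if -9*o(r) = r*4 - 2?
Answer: 3266/9 ≈ 362.89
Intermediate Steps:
o(r) = 2/9 - 4*r/9 (o(r) = -(r*4 - 2)/9 = -(4*r - 2)/9 = -(-2 + 4*r)/9 = 2/9 - 4*r/9)
o(-11)*(71 + 0*(5² - 1*(-12))) = (2/9 - 4/9*(-11))*(71 + 0*(5² - 1*(-12))) = (2/9 + 44/9)*(71 + 0*(25 + 12)) = 46*(71 + 0*37)/9 = 46*(71 + 0)/9 = (46/9)*71 = 3266/9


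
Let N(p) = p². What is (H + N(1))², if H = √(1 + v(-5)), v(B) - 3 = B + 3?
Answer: (1 + √2)² ≈ 5.8284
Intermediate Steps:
v(B) = 6 + B (v(B) = 3 + (B + 3) = 3 + (3 + B) = 6 + B)
H = √2 (H = √(1 + (6 - 5)) = √(1 + 1) = √2 ≈ 1.4142)
(H + N(1))² = (√2 + 1²)² = (√2 + 1)² = (1 + √2)²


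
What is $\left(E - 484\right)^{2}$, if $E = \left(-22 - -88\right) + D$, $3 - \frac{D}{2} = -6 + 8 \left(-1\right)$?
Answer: $147456$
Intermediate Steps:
$D = 34$ ($D = 6 - 2 \left(-6 + 8 \left(-1\right)\right) = 6 - 2 \left(-6 - 8\right) = 6 - -28 = 6 + 28 = 34$)
$E = 100$ ($E = \left(-22 - -88\right) + 34 = \left(-22 + 88\right) + 34 = 66 + 34 = 100$)
$\left(E - 484\right)^{2} = \left(100 - 484\right)^{2} = \left(-384\right)^{2} = 147456$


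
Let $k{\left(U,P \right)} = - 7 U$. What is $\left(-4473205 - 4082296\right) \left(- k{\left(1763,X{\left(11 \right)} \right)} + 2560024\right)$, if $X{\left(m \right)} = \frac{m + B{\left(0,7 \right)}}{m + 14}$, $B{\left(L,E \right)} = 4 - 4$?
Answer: $-22007871329865$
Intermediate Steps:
$B{\left(L,E \right)} = 0$ ($B{\left(L,E \right)} = 4 - 4 = 0$)
$X{\left(m \right)} = \frac{m}{14 + m}$ ($X{\left(m \right)} = \frac{m + 0}{m + 14} = \frac{m}{14 + m}$)
$\left(-4473205 - 4082296\right) \left(- k{\left(1763,X{\left(11 \right)} \right)} + 2560024\right) = \left(-4473205 - 4082296\right) \left(- \left(-7\right) 1763 + 2560024\right) = - 8555501 \left(\left(-1\right) \left(-12341\right) + 2560024\right) = - 8555501 \left(12341 + 2560024\right) = \left(-8555501\right) 2572365 = -22007871329865$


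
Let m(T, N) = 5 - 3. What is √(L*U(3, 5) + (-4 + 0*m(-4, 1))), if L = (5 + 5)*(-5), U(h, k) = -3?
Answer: √146 ≈ 12.083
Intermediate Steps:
m(T, N) = 2
L = -50 (L = 10*(-5) = -50)
√(L*U(3, 5) + (-4 + 0*m(-4, 1))) = √(-50*(-3) + (-4 + 0*2)) = √(150 + (-4 + 0)) = √(150 - 4) = √146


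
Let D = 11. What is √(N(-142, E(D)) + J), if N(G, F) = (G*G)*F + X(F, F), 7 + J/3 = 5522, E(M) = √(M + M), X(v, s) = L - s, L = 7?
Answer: √(16552 + 20163*√22) ≈ 333.35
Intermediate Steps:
X(v, s) = 7 - s
E(M) = √2*√M (E(M) = √(2*M) = √2*√M)
J = 16545 (J = -21 + 3*5522 = -21 + 16566 = 16545)
N(G, F) = 7 - F + F*G² (N(G, F) = (G*G)*F + (7 - F) = G²*F + (7 - F) = F*G² + (7 - F) = 7 - F + F*G²)
√(N(-142, E(D)) + J) = √((7 - √2*√11 + (√2*√11)*(-142)²) + 16545) = √((7 - √22 + √22*20164) + 16545) = √((7 - √22 + 20164*√22) + 16545) = √((7 + 20163*√22) + 16545) = √(16552 + 20163*√22)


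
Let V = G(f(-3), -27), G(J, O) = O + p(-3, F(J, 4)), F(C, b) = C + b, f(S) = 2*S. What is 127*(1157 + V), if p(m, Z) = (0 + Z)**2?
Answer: 144018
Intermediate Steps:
p(m, Z) = Z**2
G(J, O) = O + (4 + J)**2 (G(J, O) = O + (J + 4)**2 = O + (4 + J)**2)
V = -23 (V = -27 + (4 + 2*(-3))**2 = -27 + (4 - 6)**2 = -27 + (-2)**2 = -27 + 4 = -23)
127*(1157 + V) = 127*(1157 - 23) = 127*1134 = 144018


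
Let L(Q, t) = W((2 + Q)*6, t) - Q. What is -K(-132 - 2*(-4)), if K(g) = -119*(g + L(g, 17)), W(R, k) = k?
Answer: 2023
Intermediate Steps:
L(Q, t) = t - Q
K(g) = -2023 (K(g) = -119*(g + (17 - g)) = -119*17 = -2023)
-K(-132 - 2*(-4)) = -1*(-2023) = 2023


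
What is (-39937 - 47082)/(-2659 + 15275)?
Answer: -87019/12616 ≈ -6.8975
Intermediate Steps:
(-39937 - 47082)/(-2659 + 15275) = -87019/12616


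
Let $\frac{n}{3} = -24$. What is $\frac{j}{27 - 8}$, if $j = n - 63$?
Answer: $- \frac{135}{19} \approx -7.1053$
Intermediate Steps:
$n = -72$ ($n = 3 \left(-24\right) = -72$)
$j = -135$ ($j = -72 - 63 = -135$)
$\frac{j}{27 - 8} = - \frac{135}{27 - 8} = - \frac{135}{19}$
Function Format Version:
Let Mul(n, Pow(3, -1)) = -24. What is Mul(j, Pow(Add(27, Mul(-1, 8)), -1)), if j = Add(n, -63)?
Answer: Rational(-135, 19) ≈ -7.1053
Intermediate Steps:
n = -72 (n = Mul(3, -24) = -72)
j = -135 (j = Add(-72, -63) = -135)
Mul(j, Pow(Add(27, Mul(-1, 8)), -1)) = Mul(-135, Pow(Add(27, Mul(-1, 8)), -1)) = Mul(-135, Pow(Add(27, -8), -1)) = Mul(-135, Pow(19, -1)) = Mul(-135, Rational(1, 19)) = Rational(-135, 19)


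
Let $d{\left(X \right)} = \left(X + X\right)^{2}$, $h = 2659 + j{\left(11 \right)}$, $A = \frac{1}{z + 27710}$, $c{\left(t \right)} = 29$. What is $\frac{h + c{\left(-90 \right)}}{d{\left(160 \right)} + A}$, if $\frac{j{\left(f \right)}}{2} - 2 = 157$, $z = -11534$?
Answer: $\frac{48625056}{1656422401} \approx 0.029355$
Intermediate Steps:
$j{\left(f \right)} = 318$ ($j{\left(f \right)} = 4 + 2 \cdot 157 = 4 + 314 = 318$)
$A = \frac{1}{16176}$ ($A = \frac{1}{-11534 + 27710} = \frac{1}{16176} \approx 6.182 \cdot 10^{-5}$)
$h = 2977$ ($h = 2659 + 318 = 2977$)
$d{\left(X \right)} = 4 X^{2}$ ($d{\left(X \right)} = \left(2 X\right)^{2} = 4 X^{2}$)
$\frac{h + c{\left(-90 \right)}}{d{\left(160 \right)} + A} = \frac{2977 + 29}{4 \cdot 160^{2} + \frac{1}{16176}} = \frac{3006}{4 \cdot 25600 + \frac{1}{16176}} = \frac{3006}{102400 + \frac{1}{16176}} = \frac{3006}{\frac{1656422401}{16176}} = 3006 \cdot \frac{16176}{1656422401} = \frac{48625056}{1656422401}$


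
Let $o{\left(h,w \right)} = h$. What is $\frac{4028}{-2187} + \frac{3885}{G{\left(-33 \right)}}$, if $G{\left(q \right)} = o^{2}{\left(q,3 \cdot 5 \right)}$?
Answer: $\frac{456667}{264627} \approx 1.7257$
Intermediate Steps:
$G{\left(q \right)} = q^{2}$
$\frac{4028}{-2187} + \frac{3885}{G{\left(-33 \right)}} = \frac{4028}{-2187} + \frac{3885}{\left(-33\right)^{2}} = 4028 \left(- \frac{1}{2187}\right) + \frac{3885}{1089} = - \frac{4028}{2187} + 3885 \cdot \frac{1}{1089} = - \frac{4028}{2187} + \frac{1295}{363} = \frac{456667}{264627}$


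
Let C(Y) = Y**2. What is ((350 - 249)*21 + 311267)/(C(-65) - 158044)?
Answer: -313388/153819 ≈ -2.0374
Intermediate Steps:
((350 - 249)*21 + 311267)/(C(-65) - 158044) = ((350 - 249)*21 + 311267)/((-65)**2 - 158044) = (101*21 + 311267)/(4225 - 158044) = (2121 + 311267)/(-153819) = 313388*(-1/153819) = -313388/153819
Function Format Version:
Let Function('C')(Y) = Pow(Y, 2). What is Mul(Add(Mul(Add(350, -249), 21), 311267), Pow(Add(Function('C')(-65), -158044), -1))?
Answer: Rational(-313388, 153819) ≈ -2.0374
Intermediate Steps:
Mul(Add(Mul(Add(350, -249), 21), 311267), Pow(Add(Function('C')(-65), -158044), -1)) = Mul(Add(Mul(Add(350, -249), 21), 311267), Pow(Add(Pow(-65, 2), -158044), -1)) = Mul(Add(Mul(101, 21), 311267), Pow(Add(4225, -158044), -1)) = Mul(Add(2121, 311267), Pow(-153819, -1)) = Mul(313388, Rational(-1, 153819)) = Rational(-313388, 153819)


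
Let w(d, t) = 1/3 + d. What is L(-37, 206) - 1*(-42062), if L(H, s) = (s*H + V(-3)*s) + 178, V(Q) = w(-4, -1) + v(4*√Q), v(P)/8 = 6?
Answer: 131252/3 ≈ 43751.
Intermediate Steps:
v(P) = 48 (v(P) = 8*6 = 48)
w(d, t) = ⅓ + d
V(Q) = 133/3 (V(Q) = (⅓ - 4) + 48 = -11/3 + 48 = 133/3)
L(H, s) = 178 + 133*s/3 + H*s (L(H, s) = (s*H + 133*s/3) + 178 = (H*s + 133*s/3) + 178 = (133*s/3 + H*s) + 178 = 178 + 133*s/3 + H*s)
L(-37, 206) - 1*(-42062) = (178 + (133/3)*206 - 37*206) - 1*(-42062) = (178 + 27398/3 - 7622) + 42062 = 5066/3 + 42062 = 131252/3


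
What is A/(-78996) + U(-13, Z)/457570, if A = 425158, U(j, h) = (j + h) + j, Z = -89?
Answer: -4863715765/903654993 ≈ -5.3823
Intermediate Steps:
U(j, h) = h + 2*j (U(j, h) = (h + j) + j = h + 2*j)
A/(-78996) + U(-13, Z)/457570 = 425158/(-78996) + (-89 + 2*(-13))/457570 = 425158*(-1/78996) + (-89 - 26)*(1/457570) = -212579/39498 - 115*1/457570 = -212579/39498 - 23/91514 = -4863715765/903654993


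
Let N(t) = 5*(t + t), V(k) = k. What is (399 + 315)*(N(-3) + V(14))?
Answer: -11424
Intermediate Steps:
N(t) = 10*t (N(t) = 5*(2*t) = 10*t)
(399 + 315)*(N(-3) + V(14)) = (399 + 315)*(10*(-3) + 14) = 714*(-30 + 14) = 714*(-16) = -11424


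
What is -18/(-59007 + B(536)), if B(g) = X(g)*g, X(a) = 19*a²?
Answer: -18/2925763457 ≈ -6.1522e-9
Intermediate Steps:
B(g) = 19*g³ (B(g) = (19*g²)*g = 19*g³)
-18/(-59007 + B(536)) = -18/(-59007 + 19*536³) = -18/(-59007 + 19*153990656) = -18/(-59007 + 2925822464) = -18/2925763457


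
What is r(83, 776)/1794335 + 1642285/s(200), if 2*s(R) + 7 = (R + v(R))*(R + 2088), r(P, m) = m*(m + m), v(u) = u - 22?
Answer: 6935211168614/1551843185095 ≈ 4.4690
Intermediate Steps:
v(u) = -22 + u
r(P, m) = 2*m² (r(P, m) = m*(2*m) = 2*m²)
s(R) = -7/2 + (-22 + 2*R)*(2088 + R)/2 (s(R) = -7/2 + ((R + (-22 + R))*(R + 2088))/2 = -7/2 + ((-22 + 2*R)*(2088 + R))/2 = -7/2 + (-22 + 2*R)*(2088 + R)/2)
r(83, 776)/1794335 + 1642285/s(200) = (2*776²)/1794335 + 1642285/(-45943/2 + 200² + 2077*200) = (2*602176)*(1/1794335) + 1642285/(-45943/2 + 40000 + 415400) = 1204352*(1/1794335) + 1642285/(864857/2) = 1204352/1794335 + 1642285*(2/864857) = 1204352/1794335 + 3284570/864857 = 6935211168614/1551843185095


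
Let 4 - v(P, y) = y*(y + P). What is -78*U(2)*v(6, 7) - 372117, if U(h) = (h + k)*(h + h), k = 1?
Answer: -290685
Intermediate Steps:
v(P, y) = 4 - y*(P + y) (v(P, y) = 4 - y*(y + P) = 4 - y*(P + y))
U(h) = 2*h*(1 + h) (U(h) = (h + 1)*(h + h) = (1 + h)*(2*h) = 2*h*(1 + h))
-78*U(2)*v(6, 7) - 372117 = -78*2*2*(1 + 2)*(4 - 1*7² - 1*6*7) - 372117 = -78*2*2*3*(4 - 1*49 - 42) - 372117 = -936*(4 - 49 - 42) - 372117 = -936*(-87) - 372117 = -78*(-1044) - 372117 = 81432 - 372117 = -290685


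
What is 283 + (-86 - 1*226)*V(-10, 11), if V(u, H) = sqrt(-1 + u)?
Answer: 283 - 312*I*sqrt(11) ≈ 283.0 - 1034.8*I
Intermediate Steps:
283 + (-86 - 1*226)*V(-10, 11) = 283 + (-86 - 1*226)*sqrt(-1 - 10) = 283 + (-86 - 226)*sqrt(-11) = 283 - 312*I*sqrt(11)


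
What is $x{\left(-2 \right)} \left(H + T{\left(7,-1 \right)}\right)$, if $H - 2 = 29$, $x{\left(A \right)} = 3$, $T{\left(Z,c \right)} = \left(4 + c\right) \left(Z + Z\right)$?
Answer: $219$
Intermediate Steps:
$T{\left(Z,c \right)} = 2 Z \left(4 + c\right)$ ($T{\left(Z,c \right)} = \left(4 + c\right) 2 Z = 2 Z \left(4 + c\right)$)
$H = 31$ ($H = 2 + 29 = 31$)
$x{\left(-2 \right)} \left(H + T{\left(7,-1 \right)}\right) = 3 \left(31 + 2 \cdot 7 \left(4 - 1\right)\right) = 3 \left(31 + 2 \cdot 7 \cdot 3\right) = 3 \left(31 + 42\right) = 3 \cdot 73 = 219$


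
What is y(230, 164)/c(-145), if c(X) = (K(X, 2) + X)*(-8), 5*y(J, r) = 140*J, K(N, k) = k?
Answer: 805/143 ≈ 5.6294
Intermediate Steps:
y(J, r) = 28*J (y(J, r) = (140*J)/5 = 28*J)
c(X) = -16 - 8*X (c(X) = (2 + X)*(-8) = -16 - 8*X)
y(230, 164)/c(-145) = (28*230)/(-16 - 8*(-145)) = 6440/(-16 + 1160) = 6440/1144 = 6440*(1/1144) = 805/143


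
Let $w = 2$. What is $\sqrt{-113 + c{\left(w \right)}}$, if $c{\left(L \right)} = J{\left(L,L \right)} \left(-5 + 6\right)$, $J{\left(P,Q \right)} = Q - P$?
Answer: $i \sqrt{113} \approx 10.63 i$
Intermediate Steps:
$c{\left(L \right)} = 0$ ($c{\left(L \right)} = \left(L - L\right) \left(-5 + 6\right) = 0 \cdot 1 = 0$)
$\sqrt{-113 + c{\left(w \right)}} = \sqrt{-113 + 0} = \sqrt{-113} = i \sqrt{113}$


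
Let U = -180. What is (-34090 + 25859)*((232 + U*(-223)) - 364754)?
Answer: 2669988242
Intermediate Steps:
(-34090 + 25859)*((232 + U*(-223)) - 364754) = (-34090 + 25859)*((232 - 180*(-223)) - 364754) = -8231*((232 + 40140) - 364754) = -8231*(40372 - 364754) = -8231*(-324382) = 2669988242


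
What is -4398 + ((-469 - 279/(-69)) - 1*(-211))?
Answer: -106995/23 ≈ -4652.0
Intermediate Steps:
-4398 + ((-469 - 279/(-69)) - 1*(-211)) = -4398 + ((-469 - 279*(-1/69)) + 211) = -4398 + ((-469 + 93/23) + 211) = -4398 + (-10694/23 + 211) = -4398 - 5841/23 = -106995/23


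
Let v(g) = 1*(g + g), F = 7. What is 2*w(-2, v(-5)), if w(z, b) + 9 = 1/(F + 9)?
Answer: -143/8 ≈ -17.875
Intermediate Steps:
v(g) = 2*g (v(g) = 1*(2*g) = 2*g)
w(z, b) = -143/16 (w(z, b) = -9 + 1/(7 + 9) = -9 + 1/16 = -143/16)
2*w(-2, v(-5)) = 2*(-143/16) = -143/8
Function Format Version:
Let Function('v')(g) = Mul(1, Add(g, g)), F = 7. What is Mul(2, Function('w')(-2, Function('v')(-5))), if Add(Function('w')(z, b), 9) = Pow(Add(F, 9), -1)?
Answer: Rational(-143, 8) ≈ -17.875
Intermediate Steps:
Function('v')(g) = Mul(2, g) (Function('v')(g) = Mul(1, Mul(2, g)) = Mul(2, g))
Function('w')(z, b) = Rational(-143, 16) (Function('w')(z, b) = Add(-9, Pow(Add(7, 9), -1)) = Add(-9, Pow(16, -1)) = Add(-9, Rational(1, 16)) = Rational(-143, 16))
Mul(2, Function('w')(-2, Function('v')(-5))) = Mul(2, Rational(-143, 16)) = Rational(-143, 8)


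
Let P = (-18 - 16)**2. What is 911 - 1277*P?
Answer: -1475301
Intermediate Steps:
P = 1156 (P = (-34)**2 = 1156)
911 - 1277*P = 911 - 1277*1156 = 911 - 1476212 = -1475301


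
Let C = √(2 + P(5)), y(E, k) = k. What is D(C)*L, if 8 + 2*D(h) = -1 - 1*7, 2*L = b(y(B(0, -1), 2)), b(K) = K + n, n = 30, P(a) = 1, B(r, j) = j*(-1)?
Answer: -128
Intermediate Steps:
B(r, j) = -j
b(K) = 30 + K (b(K) = K + 30 = 30 + K)
L = 16 (L = (30 + 2)/2 = (½)*32 = 16)
C = √3 (C = √(2 + 1) = √3 ≈ 1.7320)
D(h) = -8 (D(h) = -4 + (-1 - 1*7)/2 = -4 + (-1 - 7)/2 = -4 + (½)*(-8) = -4 - 4 = -8)
D(C)*L = -8*16 = -128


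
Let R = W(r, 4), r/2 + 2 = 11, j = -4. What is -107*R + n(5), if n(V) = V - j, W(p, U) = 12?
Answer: -1275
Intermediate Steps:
r = 18 (r = -4 + 2*11 = -4 + 22 = 18)
n(V) = 4 + V (n(V) = V - 1*(-4) = V + 4 = 4 + V)
R = 12
-107*R + n(5) = -107*12 + (4 + 5) = -1284 + 9 = -1275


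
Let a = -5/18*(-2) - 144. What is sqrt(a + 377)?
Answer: sqrt(2102)/3 ≈ 15.283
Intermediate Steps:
a = -1291/9 (a = -5*1/18*(-2) - 144 = -5/18*(-2) - 144 = 5/9 - 144 = -1291/9 ≈ -143.44)
sqrt(a + 377) = sqrt(-1291/9 + 377) = sqrt(2102/9) = sqrt(2102)/3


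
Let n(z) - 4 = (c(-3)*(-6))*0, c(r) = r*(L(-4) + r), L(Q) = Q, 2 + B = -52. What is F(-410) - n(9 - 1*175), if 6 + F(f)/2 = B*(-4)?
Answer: 416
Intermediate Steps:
B = -54 (B = -2 - 52 = -54)
F(f) = 420 (F(f) = -12 + 2*(-54*(-4)) = -12 + 2*216 = -12 + 432 = 420)
c(r) = r*(-4 + r)
n(z) = 4 (n(z) = 4 + (-3*(-4 - 3)*(-6))*0 = 4 + (-3*(-7)*(-6))*0 = 4 + (21*(-6))*0 = 4 - 126*0 = 4 + 0 = 4)
F(-410) - n(9 - 1*175) = 420 - 1*4 = 420 - 4 = 416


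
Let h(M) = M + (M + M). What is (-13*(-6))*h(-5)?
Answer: -1170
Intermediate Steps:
h(M) = 3*M (h(M) = M + 2*M = 3*M)
(-13*(-6))*h(-5) = (-13*(-6))*(3*(-5)) = 78*(-15) = -1170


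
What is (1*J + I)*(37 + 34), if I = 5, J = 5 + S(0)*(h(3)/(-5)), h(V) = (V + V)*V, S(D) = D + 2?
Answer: 994/5 ≈ 198.80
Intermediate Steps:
S(D) = 2 + D
h(V) = 2*V**2 (h(V) = (2*V)*V = 2*V**2)
J = -11/5 (J = 5 + (2 + 0)*((2*3**2)/(-5)) = 5 + 2*((2*9)*(-1/5)) = 5 + 2*(18*(-1/5)) = 5 + 2*(-18/5) = 5 - 36/5 = -11/5 ≈ -2.2000)
(1*J + I)*(37 + 34) = (1*(-11/5) + 5)*(37 + 34) = (-11/5 + 5)*71 = (14/5)*71 = 994/5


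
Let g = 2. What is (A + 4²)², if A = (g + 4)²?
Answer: 2704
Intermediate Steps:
A = 36 (A = (2 + 4)² = 6² = 36)
(A + 4²)² = (36 + 4²)² = (36 + 16)² = 52² = 2704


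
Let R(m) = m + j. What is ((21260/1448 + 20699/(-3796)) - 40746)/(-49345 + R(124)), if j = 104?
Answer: 27989257345/33747111892 ≈ 0.82938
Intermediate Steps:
R(m) = 104 + m (R(m) = m + 104 = 104 + m)
((21260/1448 + 20699/(-3796)) - 40746)/(-49345 + R(124)) = ((21260/1448 + 20699/(-3796)) - 40746)/(-49345 + (104 + 124)) = ((21260*(1/1448) + 20699*(-1/3796)) - 40746)/(-49345 + 228) = ((5315/362 - 20699/3796) - 40746)/(-49117) = (6341351/687076 - 40746)*(-1/49117) = -27989257345/687076*(-1/49117) = 27989257345/33747111892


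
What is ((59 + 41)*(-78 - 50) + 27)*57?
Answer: -728061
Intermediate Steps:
((59 + 41)*(-78 - 50) + 27)*57 = (100*(-128) + 27)*57 = (-12800 + 27)*57 = -12773*57 = -728061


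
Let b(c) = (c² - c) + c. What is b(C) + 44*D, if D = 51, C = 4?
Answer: 2260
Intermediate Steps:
b(c) = c²
b(C) + 44*D = 4² + 44*51 = 16 + 2244 = 2260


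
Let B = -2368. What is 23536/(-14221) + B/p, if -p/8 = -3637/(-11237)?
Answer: 47215607160/51721777 ≈ 912.88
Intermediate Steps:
p = -29096/11237 (p = -(-29096)/(-11237) = -(-29096)*(-1)/11237 = -8*3637/11237 = -29096/11237 ≈ -2.5893)
23536/(-14221) + B/p = 23536/(-14221) - 2368/(-29096/11237) = 23536*(-1/14221) - 2368*(-11237/29096) = -23536/14221 + 3326152/3637 = 47215607160/51721777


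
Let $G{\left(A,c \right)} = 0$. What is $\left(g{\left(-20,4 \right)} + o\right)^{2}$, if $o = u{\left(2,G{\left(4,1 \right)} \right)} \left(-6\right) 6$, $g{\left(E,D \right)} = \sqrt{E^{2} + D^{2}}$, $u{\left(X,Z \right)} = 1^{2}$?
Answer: $1712 - 288 \sqrt{26} \approx 243.48$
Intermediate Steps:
$u{\left(X,Z \right)} = 1$
$g{\left(E,D \right)} = \sqrt{D^{2} + E^{2}}$
$o = -36$ ($o = 1 \left(-6\right) 6 = \left(-6\right) 6 = -36$)
$\left(g{\left(-20,4 \right)} + o\right)^{2} = \left(\sqrt{4^{2} + \left(-20\right)^{2}} - 36\right)^{2} = \left(\sqrt{16 + 400} - 36\right)^{2} = \left(\sqrt{416} - 36\right)^{2} = \left(4 \sqrt{26} - 36\right)^{2} = \left(-36 + 4 \sqrt{26}\right)^{2}$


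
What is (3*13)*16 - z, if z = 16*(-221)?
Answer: 4160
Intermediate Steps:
z = -3536
(3*13)*16 - z = (3*13)*16 - 1*(-3536) = 39*16 + 3536 = 624 + 3536 = 4160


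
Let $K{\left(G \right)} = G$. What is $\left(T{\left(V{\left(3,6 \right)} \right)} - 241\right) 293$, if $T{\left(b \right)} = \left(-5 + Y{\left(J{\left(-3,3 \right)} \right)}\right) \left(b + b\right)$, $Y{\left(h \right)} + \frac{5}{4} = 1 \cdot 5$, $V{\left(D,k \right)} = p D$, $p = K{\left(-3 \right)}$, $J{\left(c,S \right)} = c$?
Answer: $- \frac{128041}{2} \approx -64021.0$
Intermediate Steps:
$p = -3$
$V{\left(D,k \right)} = - 3 D$
$Y{\left(h \right)} = \frac{15}{4}$ ($Y{\left(h \right)} = - \frac{5}{4} + 1 \cdot 5 = - \frac{5}{4} + 5 = \frac{15}{4}$)
$T{\left(b \right)} = - \frac{5 b}{2}$ ($T{\left(b \right)} = \left(-5 + \frac{15}{4}\right) \left(b + b\right) = - \frac{5 \cdot 2 b}{4} = - \frac{5 b}{2}$)
$\left(T{\left(V{\left(3,6 \right)} \right)} - 241\right) 293 = \left(- \frac{5 \left(\left(-3\right) 3\right)}{2} - 241\right) 293 = \left(\left(- \frac{5}{2}\right) \left(-9\right) - 241\right) 293 = \left(\frac{45}{2} - 241\right) 293 = \left(- \frac{437}{2}\right) 293 = - \frac{128041}{2}$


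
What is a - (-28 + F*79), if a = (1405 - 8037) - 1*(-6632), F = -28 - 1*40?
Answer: 5400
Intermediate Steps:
F = -68 (F = -28 - 40 = -68)
a = 0 (a = -6632 + 6632 = 0)
a - (-28 + F*79) = 0 - (-28 - 68*79) = 0 - (-28 - 5372) = 0 - 1*(-5400) = 0 + 5400 = 5400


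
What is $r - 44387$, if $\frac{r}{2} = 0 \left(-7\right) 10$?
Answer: $-44387$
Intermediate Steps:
$r = 0$ ($r = 2 \cdot 0 \left(-7\right) 10 = 2 \cdot 0 \cdot 10 = 2 \cdot 0 = 0$)
$r - 44387 = 0 - 44387 = -44387$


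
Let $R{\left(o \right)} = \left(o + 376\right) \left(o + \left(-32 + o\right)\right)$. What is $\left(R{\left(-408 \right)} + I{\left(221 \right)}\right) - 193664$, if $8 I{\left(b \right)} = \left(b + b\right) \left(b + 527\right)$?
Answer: $-125201$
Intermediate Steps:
$I{\left(b \right)} = \frac{b \left(527 + b\right)}{4}$ ($I{\left(b \right)} = \frac{\left(b + b\right) \left(b + 527\right)}{8} = \frac{2 b \left(527 + b\right)}{8} = \frac{b \left(527 + b\right)}{4}$)
$R{\left(o \right)} = \left(-32 + 2 o\right) \left(376 + o\right)$ ($R{\left(o \right)} = \left(376 + o\right) \left(-32 + 2 o\right) = \left(-32 + 2 o\right) \left(376 + o\right)$)
$\left(R{\left(-408 \right)} + I{\left(221 \right)}\right) - 193664 = \left(\left(-12032 + 2 \left(-408\right)^{2} + 720 \left(-408\right)\right) + \frac{1}{4} \cdot 221 \left(527 + 221\right)\right) - 193664 = \left(\left(-12032 + 2 \cdot 166464 - 293760\right) + \frac{1}{4} \cdot 221 \cdot 748\right) - 193664 = \left(\left(-12032 + 332928 - 293760\right) + 41327\right) - 193664 = \left(27136 + 41327\right) - 193664 = 68463 - 193664 = -125201$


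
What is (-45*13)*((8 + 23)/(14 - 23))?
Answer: 2015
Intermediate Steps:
(-45*13)*((8 + 23)/(14 - 23)) = -18135/(-9) = -18135*(-1)/9 = -585*(-31/9) = 2015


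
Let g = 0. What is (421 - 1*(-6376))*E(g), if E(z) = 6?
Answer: 40782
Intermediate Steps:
(421 - 1*(-6376))*E(g) = (421 - 1*(-6376))*6 = (421 + 6376)*6 = 6797*6 = 40782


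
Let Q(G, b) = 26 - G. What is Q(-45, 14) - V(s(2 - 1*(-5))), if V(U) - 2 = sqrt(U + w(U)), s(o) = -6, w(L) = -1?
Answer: 69 - I*sqrt(7) ≈ 69.0 - 2.6458*I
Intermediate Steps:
V(U) = 2 + sqrt(-1 + U) (V(U) = 2 + sqrt(U - 1) = 2 + sqrt(-1 + U))
Q(-45, 14) - V(s(2 - 1*(-5))) = (26 - 1*(-45)) - (2 + sqrt(-1 - 6)) = (26 + 45) - (2 + sqrt(-7)) = 71 - (2 + I*sqrt(7)) = 71 + (-2 - I*sqrt(7)) = 69 - I*sqrt(7)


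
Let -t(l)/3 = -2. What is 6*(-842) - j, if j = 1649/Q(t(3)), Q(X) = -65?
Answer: -326731/65 ≈ -5026.6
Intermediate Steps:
t(l) = 6 (t(l) = -3*(-2) = 6)
j = -1649/65 (j = 1649/(-65) = 1649*(-1/65) = -1649/65 ≈ -25.369)
6*(-842) - j = 6*(-842) - 1*(-1649/65) = -5052 + 1649/65 = -326731/65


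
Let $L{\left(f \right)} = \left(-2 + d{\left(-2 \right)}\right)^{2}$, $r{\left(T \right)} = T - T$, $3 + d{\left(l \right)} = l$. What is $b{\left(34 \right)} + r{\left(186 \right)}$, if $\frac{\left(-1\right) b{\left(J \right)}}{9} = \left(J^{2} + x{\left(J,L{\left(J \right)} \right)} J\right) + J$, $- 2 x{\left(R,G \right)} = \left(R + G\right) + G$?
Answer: $9486$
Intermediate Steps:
$d{\left(l \right)} = -3 + l$
$r{\left(T \right)} = 0$
$L{\left(f \right)} = 49$ ($L{\left(f \right)} = \left(-2 - 5\right)^{2} = \left(-7\right)^{2} = 49$)
$x{\left(R,G \right)} = - G - \frac{R}{2}$ ($x{\left(R,G \right)} = - \frac{\left(R + G\right) + G}{2} = - \frac{\left(G + R\right) + G}{2} = - \frac{R + 2 G}{2} = - G - \frac{R}{2}$)
$b{\left(J \right)} = - 9 J - 9 J^{2} - 9 J \left(-49 - \frac{J}{2}\right)$ ($b{\left(J \right)} = - 9 \left(\left(J^{2} + \left(\left(-1\right) 49 - \frac{J}{2}\right) J\right) + J\right) = - 9 \left(\left(J^{2} + \left(-49 - \frac{J}{2}\right) J\right) + J\right) = - 9 \left(\left(J^{2} + J \left(-49 - \frac{J}{2}\right)\right) + J\right) = - 9 \left(J + J^{2} + J \left(-49 - \frac{J}{2}\right)\right) = - 9 J - 9 J^{2} - 9 J \left(-49 - \frac{J}{2}\right)$)
$b{\left(34 \right)} + r{\left(186 \right)} = \frac{9}{2} \cdot 34 \left(96 - 34\right) + 0 = \frac{9}{2} \cdot 34 \cdot 62 + 0 = 9486 + 0 = 9486$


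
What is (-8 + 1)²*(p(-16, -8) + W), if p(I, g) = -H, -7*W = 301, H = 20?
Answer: -3087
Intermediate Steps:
W = -43 (W = -⅐*301 = -43)
p(I, g) = -20 (p(I, g) = -1*20 = -20)
(-8 + 1)²*(p(-16, -8) + W) = (-8 + 1)²*(-20 - 43) = (-7)²*(-63) = 49*(-63) = -3087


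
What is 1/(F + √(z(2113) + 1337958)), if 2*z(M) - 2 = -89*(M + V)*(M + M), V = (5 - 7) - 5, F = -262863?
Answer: -262863/69491666852 - I*√394710083/69491666852 ≈ -3.7827e-6 - 2.8589e-7*I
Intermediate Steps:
V = -7 (V = -2 - 5 = -7)
z(M) = 1 - 89*M*(-7 + M) (z(M) = 1 + (-89*(M - 7)*(M + M))/2 = 1 + (-89*(-7 + M)*2*M)/2 = 1 + (-178*M*(-7 + M))/2 = 1 - 89*M*(-7 + M))
1/(F + √(z(2113) + 1337958)) = 1/(-262863 + √((1 - 89*2113² + 623*2113) + 1337958)) = 1/(-262863 + √((1 - 89*4464769 + 1316399) + 1337958)) = 1/(-262863 + √((1 - 397364441 + 1316399) + 1337958)) = 1/(-262863 + √(-396048041 + 1337958)) = 1/(-262863 + √(-394710083)) = 1/(-262863 + I*√394710083)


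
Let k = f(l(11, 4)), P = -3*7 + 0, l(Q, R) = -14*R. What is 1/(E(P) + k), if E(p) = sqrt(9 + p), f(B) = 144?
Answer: 12/1729 - I*sqrt(3)/10374 ≈ 0.0069404 - 0.00016696*I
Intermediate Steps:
P = -21 (P = -21 + 0 = -21)
k = 144
1/(E(P) + k) = 1/(sqrt(9 - 21) + 144) = 1/(sqrt(-12) + 144) = 1/(2*I*sqrt(3) + 144) = 1/(144 + 2*I*sqrt(3))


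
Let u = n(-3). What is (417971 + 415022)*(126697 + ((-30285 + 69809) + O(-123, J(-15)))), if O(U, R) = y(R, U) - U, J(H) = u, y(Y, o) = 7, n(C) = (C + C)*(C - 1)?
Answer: 138569218543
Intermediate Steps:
n(C) = 2*C*(-1 + C) (n(C) = (2*C)*(-1 + C) = 2*C*(-1 + C))
u = 24 (u = 2*(-3)*(-1 - 3) = 2*(-3)*(-4) = 24)
J(H) = 24
O(U, R) = 7 - U
(417971 + 415022)*(126697 + ((-30285 + 69809) + O(-123, J(-15)))) = (417971 + 415022)*(126697 + ((-30285 + 69809) + (7 - 1*(-123)))) = 832993*(126697 + (39524 + (7 + 123))) = 832993*(126697 + (39524 + 130)) = 832993*(126697 + 39654) = 832993*166351 = 138569218543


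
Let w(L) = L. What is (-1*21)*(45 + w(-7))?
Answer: -798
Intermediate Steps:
(-1*21)*(45 + w(-7)) = (-1*21)*(45 - 7) = -21*38 = -798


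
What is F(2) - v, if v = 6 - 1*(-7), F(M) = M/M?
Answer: -12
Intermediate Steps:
F(M) = 1
v = 13 (v = 6 + 7 = 13)
F(2) - v = 1 - 1*13 = 1 - 13 = -12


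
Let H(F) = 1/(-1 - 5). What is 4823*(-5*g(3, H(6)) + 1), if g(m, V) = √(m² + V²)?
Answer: 4823 - 120575*√13/6 ≈ -67634.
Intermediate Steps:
H(F) = -⅙ (H(F) = 1/(-6) = -⅙)
g(m, V) = √(V² + m²)
4823*(-5*g(3, H(6)) + 1) = 4823*(-5*√((-⅙)² + 3²) + 1) = 4823*(-5*√(1/36 + 9) + 1) = 4823*(-25*√13/6 + 1) = 4823*(1 - 25*√13/6) = 4823 - 120575*√13/6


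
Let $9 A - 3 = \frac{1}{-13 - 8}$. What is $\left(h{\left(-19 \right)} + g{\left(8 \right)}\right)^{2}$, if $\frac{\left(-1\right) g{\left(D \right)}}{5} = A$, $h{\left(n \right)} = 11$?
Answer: $\frac{3129361}{35721} \approx 87.606$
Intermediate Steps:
$A = \frac{62}{189}$ ($A = \frac{1}{3} + \frac{1}{9 \left(-13 - 8\right)} = \frac{1}{3} + \frac{1}{9 \left(-21\right)} = \frac{1}{3} + \frac{1}{9} \left(- \frac{1}{21}\right) = \frac{1}{3} - \frac{1}{189} = \frac{62}{189} \approx 0.32804$)
$g{\left(D \right)} = - \frac{310}{189}$ ($g{\left(D \right)} = \left(-5\right) \frac{62}{189} = - \frac{310}{189}$)
$\left(h{\left(-19 \right)} + g{\left(8 \right)}\right)^{2} = \left(11 - \frac{310}{189}\right)^{2} = \left(\frac{1769}{189}\right)^{2} = \frac{3129361}{35721}$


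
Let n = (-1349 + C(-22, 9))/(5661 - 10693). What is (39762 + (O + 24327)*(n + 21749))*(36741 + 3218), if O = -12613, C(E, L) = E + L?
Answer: 12808932732795959/1258 ≈ 1.0182e+13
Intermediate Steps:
n = 681/2516 (n = (-1349 + (-22 + 9))/(5661 - 10693) = (-1349 - 13)/(-5032) = -1362*(-1/5032) = 681/2516 ≈ 0.27067)
(39762 + (O + 24327)*(n + 21749))*(36741 + 3218) = (39762 + (-12613 + 24327)*(681/2516 + 21749))*(36741 + 3218) = (39762 + 11714*(54721165/2516))*39959 = (39762 + 320501863405/1258)*39959 = (320551884001/1258)*39959 = 12808932732795959/1258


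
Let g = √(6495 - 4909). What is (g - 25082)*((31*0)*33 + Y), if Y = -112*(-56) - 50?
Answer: -156060204 + 6222*√1586 ≈ -1.5581e+8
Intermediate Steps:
Y = 6222 (Y = 6272 - 50 = 6222)
g = √1586 ≈ 39.825
(g - 25082)*((31*0)*33 + Y) = (√1586 - 25082)*((31*0)*33 + 6222) = (-25082 + √1586)*(0*33 + 6222) = (-25082 + √1586)*(0 + 6222) = (-25082 + √1586)*6222 = -156060204 + 6222*√1586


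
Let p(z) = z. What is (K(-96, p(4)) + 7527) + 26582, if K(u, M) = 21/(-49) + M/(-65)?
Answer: 15519372/455 ≈ 34109.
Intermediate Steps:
K(u, M) = -3/7 - M/65 (K(u, M) = 21*(-1/49) + M*(-1/65) = -3/7 - M/65)
(K(-96, p(4)) + 7527) + 26582 = ((-3/7 - 1/65*4) + 7527) + 26582 = ((-3/7 - 4/65) + 7527) + 26582 = (-223/455 + 7527) + 26582 = 3424562/455 + 26582 = 15519372/455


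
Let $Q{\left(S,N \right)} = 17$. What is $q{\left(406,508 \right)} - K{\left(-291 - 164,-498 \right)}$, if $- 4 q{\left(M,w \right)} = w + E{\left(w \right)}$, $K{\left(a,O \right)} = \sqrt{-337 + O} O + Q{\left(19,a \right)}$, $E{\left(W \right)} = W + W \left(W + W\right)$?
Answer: $-129303 + 498 i \sqrt{835} \approx -1.293 \cdot 10^{5} + 14390.0 i$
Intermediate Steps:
$E{\left(W \right)} = W + 2 W^{2}$ ($E{\left(W \right)} = W + W 2 W = W + 2 W^{2}$)
$K{\left(a,O \right)} = 17 + O \sqrt{-337 + O}$ ($K{\left(a,O \right)} = \sqrt{-337 + O} O + 17 = O \sqrt{-337 + O} + 17 = 17 + O \sqrt{-337 + O}$)
$q{\left(M,w \right)} = - \frac{w}{4} - \frac{w \left(1 + 2 w\right)}{4}$ ($q{\left(M,w \right)} = - \frac{w + w \left(1 + 2 w\right)}{4} = - \frac{w}{4} - \frac{w \left(1 + 2 w\right)}{4}$)
$q{\left(406,508 \right)} - K{\left(-291 - 164,-498 \right)} = \frac{1}{2} \cdot 508 \left(-1 - 508\right) - \left(17 - 498 \sqrt{-337 - 498}\right) = \frac{1}{2} \cdot 508 \left(-1 - 508\right) - \left(17 - 498 \sqrt{-835}\right) = \frac{1}{2} \cdot 508 \left(-509\right) - \left(17 - 498 i \sqrt{835}\right) = -129286 - \left(17 - 498 i \sqrt{835}\right) = -129303 + 498 i \sqrt{835}$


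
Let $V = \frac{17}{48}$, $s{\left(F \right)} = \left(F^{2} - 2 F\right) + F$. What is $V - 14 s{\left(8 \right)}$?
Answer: $- \frac{37615}{48} \approx -783.65$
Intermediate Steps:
$s{\left(F \right)} = F^{2} - F$
$V = \frac{17}{48}$ ($V = 17 \cdot \frac{1}{48} = \frac{17}{48} \approx 0.35417$)
$V - 14 s{\left(8 \right)} = \frac{17}{48} - 14 \cdot 8 \left(-1 + 8\right) = \frac{17}{48} - 14 \cdot 8 \cdot 7 = \frac{17}{48} - 784 = - \frac{37615}{48}$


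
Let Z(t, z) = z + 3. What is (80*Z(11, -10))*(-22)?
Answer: 12320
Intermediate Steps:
Z(t, z) = 3 + z
(80*Z(11, -10))*(-22) = (80*(3 - 10))*(-22) = (80*(-7))*(-22) = -560*(-22) = 12320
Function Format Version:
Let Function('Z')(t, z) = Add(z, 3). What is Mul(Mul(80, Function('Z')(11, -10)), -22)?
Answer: 12320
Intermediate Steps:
Function('Z')(t, z) = Add(3, z)
Mul(Mul(80, Function('Z')(11, -10)), -22) = Mul(Mul(80, Add(3, -10)), -22) = Mul(Mul(80, -7), -22) = Mul(-560, -22) = 12320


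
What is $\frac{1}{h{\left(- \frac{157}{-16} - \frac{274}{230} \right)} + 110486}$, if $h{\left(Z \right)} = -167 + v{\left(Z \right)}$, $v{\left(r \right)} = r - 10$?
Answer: $\frac{1840}{202984423} \approx 9.0647 \cdot 10^{-6}$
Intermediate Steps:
$v{\left(r \right)} = -10 + r$
$h{\left(Z \right)} = -177 + Z$ ($h{\left(Z \right)} = -167 + \left(-10 + Z\right) = -177 + Z$)
$\frac{1}{h{\left(- \frac{157}{-16} - \frac{274}{230} \right)} + 110486} = \frac{1}{\left(-177 - \left(- \frac{157}{16} + \frac{137}{115}\right)\right) + 110486} = \frac{1}{\left(-177 - - \frac{15863}{1840}\right) + 110486} = \frac{1}{\left(-177 + \left(\frac{157}{16} - \frac{137}{115}\right)\right) + 110486} = \frac{1}{\left(-177 + \frac{15863}{1840}\right) + 110486} = \frac{1}{- \frac{309817}{1840} + 110486} = \frac{1}{\frac{202984423}{1840}} = \frac{1840}{202984423}$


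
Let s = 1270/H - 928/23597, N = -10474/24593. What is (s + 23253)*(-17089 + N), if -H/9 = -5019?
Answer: -496038023197991406703/1248270516171 ≈ -3.9738e+8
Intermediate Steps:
H = 45171 (H = -9*(-5019) = 45171)
N = -10474/24593 (N = -10474*1/24593 = -10474/24593 ≈ -0.42589)
s = -1707214/152271441 (s = 1270/45171 - 928/23597 = -1707214/152271441 ≈ -0.011212)
(s + 23253)*(-17089 + N) = (-1707214/152271441 + 23253)*(-17089 - 10474/24593) = (3540766110359/152271441)*(-420280251/24593) = -496038023197991406703/1248270516171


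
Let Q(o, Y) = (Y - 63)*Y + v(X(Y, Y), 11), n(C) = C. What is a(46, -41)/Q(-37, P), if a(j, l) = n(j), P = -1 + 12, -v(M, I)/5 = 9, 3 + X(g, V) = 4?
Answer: -46/617 ≈ -0.074554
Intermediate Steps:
X(g, V) = 1 (X(g, V) = -3 + 4 = 1)
v(M, I) = -45 (v(M, I) = -5*9 = -45)
P = 11
Q(o, Y) = -45 + Y*(-63 + Y) (Q(o, Y) = (Y - 63)*Y - 45 = (-63 + Y)*Y - 45 = Y*(-63 + Y) - 45 = -45 + Y*(-63 + Y))
a(j, l) = j
a(46, -41)/Q(-37, P) = 46/(-45 + 11² - 63*11) = 46/(-45 + 121 - 693) = 46/(-617) = 46*(-1/617) = -46/617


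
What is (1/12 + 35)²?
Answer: 177241/144 ≈ 1230.8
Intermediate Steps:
(1/12 + 35)² = (421/12)² = 177241/144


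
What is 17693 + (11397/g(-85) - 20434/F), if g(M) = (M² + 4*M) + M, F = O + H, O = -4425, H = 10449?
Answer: 90586450241/5120400 ≈ 17691.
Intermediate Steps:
F = 6024 (F = -4425 + 10449 = 6024)
g(M) = M² + 5*M
17693 + (11397/g(-85) - 20434/F) = 17693 + (11397/((-85*(5 - 85))) - 20434/6024) = 17693 + (11397/((-85*(-80))) - 20434*1/6024) = 17693 + (11397/6800 - 10217/3012) = 17693 - 8786959/5120400 = 90586450241/5120400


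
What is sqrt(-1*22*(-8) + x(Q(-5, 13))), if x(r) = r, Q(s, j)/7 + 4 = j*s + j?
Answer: 6*I*sqrt(6) ≈ 14.697*I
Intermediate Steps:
Q(s, j) = -28 + 7*j + 7*j*s (Q(s, j) = -28 + 7*(j*s + j) = -28 + 7*(j + j*s) = -28 + (7*j + 7*j*s) = -28 + 7*j + 7*j*s)
sqrt(-1*22*(-8) + x(Q(-5, 13))) = sqrt(-1*22*(-8) + (-28 + 7*13 + 7*13*(-5))) = sqrt(-22*(-8) + (-28 + 91 - 455)) = sqrt(176 - 392) = sqrt(-216) = 6*I*sqrt(6)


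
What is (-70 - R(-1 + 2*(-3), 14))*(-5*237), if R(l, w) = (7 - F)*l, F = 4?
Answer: 58065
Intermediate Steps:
R(l, w) = 3*l (R(l, w) = (7 - 1*4)*l = (7 - 4)*l = 3*l)
(-70 - R(-1 + 2*(-3), 14))*(-5*237) = (-70 - 3*(-1 + 2*(-3)))*(-5*237) = (-70 - 3*(-1 - 6))*(-1185) = (-70 - 3*(-7))*(-1185) = (-70 - 1*(-21))*(-1185) = (-70 + 21)*(-1185) = -49*(-1185) = 58065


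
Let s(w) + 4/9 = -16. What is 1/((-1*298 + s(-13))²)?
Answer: 81/8008900 ≈ 1.0114e-5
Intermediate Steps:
s(w) = -148/9 (s(w) = -4/9 - 16 = -148/9)
1/((-1*298 + s(-13))²) = 1/((-1*298 - 148/9)²) = 1/((-298 - 148/9)²) = 1/((-2830/9)²) = 1/(8008900/81) = 81/8008900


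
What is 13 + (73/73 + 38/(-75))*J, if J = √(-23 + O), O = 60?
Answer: 13 + 37*√37/75 ≈ 16.001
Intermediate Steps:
J = √37 (J = √(-23 + 60) = √37 ≈ 6.0828)
13 + (73/73 + 38/(-75))*J = 13 + (73/73 + 38/(-75))*√37 = 13 + (73*(1/73) + 38*(-1/75))*√37 = 13 + (1 - 38/75)*√37 = 13 + 37*√37/75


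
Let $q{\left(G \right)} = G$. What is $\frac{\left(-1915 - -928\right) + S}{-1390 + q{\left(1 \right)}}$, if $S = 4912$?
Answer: $- \frac{3925}{1389} \approx -2.8258$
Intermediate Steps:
$\frac{\left(-1915 - -928\right) + S}{-1390 + q{\left(1 \right)}} = \frac{\left(-1915 - -928\right) + 4912}{-1390 + 1} = \frac{\left(-1915 + 928\right) + 4912}{-1389} = \left(-987 + 4912\right) \left(- \frac{1}{1389}\right) = 3925 \left(- \frac{1}{1389}\right) = - \frac{3925}{1389}$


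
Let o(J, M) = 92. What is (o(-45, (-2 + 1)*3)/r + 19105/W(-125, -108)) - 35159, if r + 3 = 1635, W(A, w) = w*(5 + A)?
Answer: -1549178735/44064 ≈ -35158.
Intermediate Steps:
r = 1632 (r = -3 + 1635 = 1632)
(o(-45, (-2 + 1)*3)/r + 19105/W(-125, -108)) - 35159 = (92/1632 + 19105/((-108*(5 - 125)))) - 35159 = (92*(1/1632) + 19105/((-108*(-120)))) - 35159 = (23/408 + 19105/12960) - 35159 = (23/408 + 19105*(1/12960)) - 35159 = (23/408 + 3821/2592) - 35159 = 67441/44064 - 35159 = -1549178735/44064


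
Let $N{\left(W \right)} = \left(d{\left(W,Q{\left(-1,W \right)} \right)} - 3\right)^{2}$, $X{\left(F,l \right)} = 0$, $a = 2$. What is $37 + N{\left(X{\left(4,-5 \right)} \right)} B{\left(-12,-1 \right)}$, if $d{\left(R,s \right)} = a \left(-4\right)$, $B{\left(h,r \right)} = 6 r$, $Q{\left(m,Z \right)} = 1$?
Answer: $-689$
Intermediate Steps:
$d{\left(R,s \right)} = -8$ ($d{\left(R,s \right)} = 2 \left(-4\right) = -8$)
$N{\left(W \right)} = 121$ ($N{\left(W \right)} = \left(-8 - 3\right)^{2} = \left(-11\right)^{2} = 121$)
$37 + N{\left(X{\left(4,-5 \right)} \right)} B{\left(-12,-1 \right)} = 37 + 121 \cdot 6 \left(-1\right) = 37 + 121 \left(-6\right) = 37 - 726 = -689$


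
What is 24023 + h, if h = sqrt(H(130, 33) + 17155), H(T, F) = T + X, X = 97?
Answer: 24023 + sqrt(17382) ≈ 24155.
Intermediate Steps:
H(T, F) = 97 + T (H(T, F) = T + 97 = 97 + T)
h = sqrt(17382) (h = sqrt((97 + 130) + 17155) = sqrt(227 + 17155) = sqrt(17382) ≈ 131.84)
24023 + h = 24023 + sqrt(17382)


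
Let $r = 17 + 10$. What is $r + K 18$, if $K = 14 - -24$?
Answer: $711$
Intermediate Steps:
$r = 27$
$K = 38$ ($K = 14 + 24 = 38$)
$r + K 18 = 27 + 38 \cdot 18 = 27 + 684 = 711$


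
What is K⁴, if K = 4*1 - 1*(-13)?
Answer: 83521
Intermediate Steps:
K = 17 (K = 4 + 13 = 17)
K⁴ = 17⁴ = 83521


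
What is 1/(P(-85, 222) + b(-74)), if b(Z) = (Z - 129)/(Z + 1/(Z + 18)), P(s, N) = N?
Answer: 4145/931558 ≈ 0.0044495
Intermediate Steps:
b(Z) = (-129 + Z)/(Z + 1/(18 + Z))
1/(P(-85, 222) + b(-74)) = 1/(222 + (-2322 + (-74)**2 - 111*(-74))/(1 + (-74)**2 + 18*(-74))) = 1/(222 + (-2322 + 5476 + 8214)/(1 + 5476 - 1332)) = 1/(222 + 11368/4145) = 1/(931558/4145) = 4145/931558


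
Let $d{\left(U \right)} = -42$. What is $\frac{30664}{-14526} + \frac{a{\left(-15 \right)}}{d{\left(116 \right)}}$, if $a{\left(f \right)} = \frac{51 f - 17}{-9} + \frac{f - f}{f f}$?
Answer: $- \frac{212503}{50841} \approx -4.1798$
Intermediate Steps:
$a{\left(f \right)} = \frac{17}{9} - \frac{17 f}{3}$ ($a{\left(f \right)} = \left(-17 + 51 f\right) \left(- \frac{1}{9}\right) + \frac{0}{f^{2}} = \left(\frac{17}{9} - \frac{17 f}{3}\right) + \frac{0}{f^{2}} = \left(\frac{17}{9} - \frac{17 f}{3}\right) + 0 = \frac{17}{9} - \frac{17 f}{3}$)
$\frac{30664}{-14526} + \frac{a{\left(-15 \right)}}{d{\left(116 \right)}} = \frac{30664}{-14526} + \frac{\frac{17}{9} - -85}{-42} = 30664 \left(- \frac{1}{14526}\right) + \left(\frac{17}{9} + 85\right) \left(- \frac{1}{42}\right) = - \frac{15332}{7263} + \frac{782}{9} \left(- \frac{1}{42}\right) = - \frac{15332}{7263} - \frac{391}{189} = - \frac{212503}{50841}$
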